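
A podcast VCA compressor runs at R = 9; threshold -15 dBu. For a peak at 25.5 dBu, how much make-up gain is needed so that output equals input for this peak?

36 dB

The peak compresses to -15 + 40.5/9 = -10.5 dBu.
To reach 25.5 dBu requires 25.5 − (-10.5) = 36 dB of make-up.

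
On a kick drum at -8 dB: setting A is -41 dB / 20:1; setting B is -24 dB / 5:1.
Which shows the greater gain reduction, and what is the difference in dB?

A: overshoot 33 dB → output overshoot 1.65 dB → GR 31.35 dB.
B: overshoot 16 dB → output overshoot 3.2 dB → GR 12.8 dB.
A reduces 18.55 dB more.

A, by 18.55 dB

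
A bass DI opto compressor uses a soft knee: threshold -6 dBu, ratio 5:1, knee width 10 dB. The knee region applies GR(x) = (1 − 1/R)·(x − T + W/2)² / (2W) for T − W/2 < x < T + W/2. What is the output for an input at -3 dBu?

-5.56 dBu

x − T + W/2 = -3 − (-6) + 5 = 8.
GR = (1 − 1/5) × 8² / 20 = 0.8 × 64 / 20 = 2.56 dB.
Output = -3 − 2.56 = -5.56 dBu.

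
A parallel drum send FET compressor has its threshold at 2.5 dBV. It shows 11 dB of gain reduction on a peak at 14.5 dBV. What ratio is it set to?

12:1

Input overshoot = 14.5 − 2.5 = 12 dB.
Output overshoot = 12 − 11 = 1 dB.
Ratio = input overshoot / output overshoot = 12 / 1 = 12.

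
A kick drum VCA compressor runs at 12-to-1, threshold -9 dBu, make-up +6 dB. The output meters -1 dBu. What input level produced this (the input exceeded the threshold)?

15 dBu

Stripping the +6 dB make-up gives -7 dBu at the gain stage.
The compressed level sits -7 − (-9) = 2 dB over threshold.
Before 12:1 compression the overshoot was 2 × 12 = 24 dB, so input = -9 + 24 = 15 dBu.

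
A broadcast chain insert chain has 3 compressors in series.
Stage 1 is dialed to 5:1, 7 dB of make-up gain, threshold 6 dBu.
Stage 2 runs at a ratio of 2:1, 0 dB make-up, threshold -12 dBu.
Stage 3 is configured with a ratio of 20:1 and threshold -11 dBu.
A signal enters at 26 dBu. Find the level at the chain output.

-10.325 dBu

Stage 1: 26 dBu is 20 dB over 6 dBu; at 5:1 that becomes 4 dB over, giving 10 dBu; +7 dB make-up → 17 dBu.
Stage 2: overshoot 29 dB → 29/2 = 14.5 dB → 2.5 dBu.
Stage 3: overshoot 13.5 dB → 13.5/20 = 0.675 dB → -10.325 dBu.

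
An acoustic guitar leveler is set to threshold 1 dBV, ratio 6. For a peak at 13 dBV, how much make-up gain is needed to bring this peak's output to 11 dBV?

8 dB

The peak compresses to 1 + 12/6 = 3 dBV.
To reach 11 dBV requires 11 − 3 = 8 dB of make-up.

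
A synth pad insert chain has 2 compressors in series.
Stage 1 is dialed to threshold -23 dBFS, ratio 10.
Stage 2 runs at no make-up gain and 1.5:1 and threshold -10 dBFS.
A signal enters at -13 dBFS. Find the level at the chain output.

-22 dBFS

Stage 1: 10 dB above -23 dBFS, reduced 10:1 to 1 dB above → -22 dBFS.
Stage 2: -22 dBFS ≤ -10 dBFS, so stage 2 doesn't engage; output -22 dBFS.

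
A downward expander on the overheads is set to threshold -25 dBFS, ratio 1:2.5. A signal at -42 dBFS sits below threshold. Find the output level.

Below threshold, a 1:2.5 expander applies gain = (2.5−1)×(T − x) of attenuation.
(2.5−1) × 17 = 25.5 dB, so output = -42 − 25.5 = -67.5 dBFS.

-67.5 dBFS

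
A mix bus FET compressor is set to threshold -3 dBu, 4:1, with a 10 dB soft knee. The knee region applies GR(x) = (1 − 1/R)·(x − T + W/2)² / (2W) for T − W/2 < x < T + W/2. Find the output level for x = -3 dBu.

-3.9375 dBu

x − T + W/2 = -3 − (-3) + 5 = 5.
GR = (1 − 1/4) × 5² / 20 = 0.75 × 25 / 20 = 0.9375 dB.
Output = -3 − 0.9375 = -3.9375 dBu.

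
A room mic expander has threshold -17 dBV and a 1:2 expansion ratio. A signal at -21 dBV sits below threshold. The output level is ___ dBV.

-25 dBV

Below threshold, a 1:2 expander applies gain = (2−1)×(T − x) of attenuation.
(2−1) × 4 = 4 dB, so output = -21 − 4 = -25 dBV.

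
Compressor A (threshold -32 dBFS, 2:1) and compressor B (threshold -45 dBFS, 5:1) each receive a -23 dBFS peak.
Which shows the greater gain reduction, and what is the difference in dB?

A: overshoot 9 dB → output overshoot 4.5 dB → GR 4.5 dB.
B: overshoot 22 dB → output overshoot 4.4 dB → GR 17.6 dB.
B applies 13.1 dB more gain reduction.

B, by 13.1 dB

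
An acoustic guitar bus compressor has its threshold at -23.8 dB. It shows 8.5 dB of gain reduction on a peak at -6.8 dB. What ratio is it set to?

Input overshoot = -6.8 − (-23.8) = 17 dB.
Output overshoot = 17 − 8.5 = 8.5 dB.
Ratio = input overshoot / output overshoot = 17 / 8.5 = 2.

2:1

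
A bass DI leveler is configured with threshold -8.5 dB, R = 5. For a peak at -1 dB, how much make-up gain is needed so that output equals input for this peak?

The peak compresses to -8.5 + 7.5/5 = -7 dB.
To reach -1 dB requires -1 − (-7) = 6 dB of make-up.

6 dB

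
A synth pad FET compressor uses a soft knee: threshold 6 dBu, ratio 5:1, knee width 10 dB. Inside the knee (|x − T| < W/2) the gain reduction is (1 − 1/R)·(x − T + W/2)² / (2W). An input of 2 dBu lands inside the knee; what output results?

x − T + W/2 = 2 − 6 + 5 = 1.
GR = (1 − 1/5) × 1² / 20 = 0.8 × 1 / 20 = 0.04 dB.
Output = 2 − 0.04 = 1.96 dBu.

1.96 dBu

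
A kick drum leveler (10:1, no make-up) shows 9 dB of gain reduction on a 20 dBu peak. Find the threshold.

Gain reduction = 20 − 11 = 9 dB; output overshoot = GR / (R − 1) = 9 / 9 = 1 dB.
Threshold = output − output overshoot = 11 − 1 = 10 dBu.

10 dBu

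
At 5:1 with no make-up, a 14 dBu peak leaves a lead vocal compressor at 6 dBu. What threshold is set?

Let T be the threshold. Output overshoot = (input overshoot)/R, so 6 − T = (14 − T)/5.
5·(6 − T) = 14 − T → 4·T = 30 − 14 = 16.
T = 16/4 = 4 dBu.

4 dBu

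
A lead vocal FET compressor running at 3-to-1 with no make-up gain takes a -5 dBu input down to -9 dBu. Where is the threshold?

Input is 6 dB above T (since output overshoot × R = input overshoot: (-9 − T)·3 = -5 − T gives T = -11 dBu).
Check: -11 + (-5 − (-11))/3 = -11 + 2 = -9 dBu. ✓

-11 dBu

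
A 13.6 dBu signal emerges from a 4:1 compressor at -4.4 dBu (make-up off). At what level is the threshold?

Gain reduction = 13.6 − (-4.4) = 18 dB; output overshoot = GR / (R − 1) = 18 / 3 = 6 dB.
Threshold = output − output overshoot = -4.4 − 6 = -10.4 dBu.

-10.4 dBu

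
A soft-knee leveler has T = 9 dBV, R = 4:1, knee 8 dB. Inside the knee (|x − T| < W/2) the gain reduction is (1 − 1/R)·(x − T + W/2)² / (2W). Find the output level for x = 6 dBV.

5.953125 dBV

x − T + W/2 = 6 − 9 + 4 = 1.
GR = (1 − 1/4) × 1² / 16 = 0.75 × 1 / 16 = 0.046875 dB.
Output = 6 − 0.046875 = 5.953125 dBV.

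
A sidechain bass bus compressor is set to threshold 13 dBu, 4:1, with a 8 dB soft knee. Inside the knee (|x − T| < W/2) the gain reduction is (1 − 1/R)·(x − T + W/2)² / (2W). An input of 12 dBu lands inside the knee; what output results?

11.578125 dBu

x − T + W/2 = 12 − 13 + 4 = 3.
GR = (1 − 1/4) × 3² / 16 = 0.75 × 9 / 16 = 0.421875 dB.
Output = 12 − 0.421875 = 11.578125 dBu.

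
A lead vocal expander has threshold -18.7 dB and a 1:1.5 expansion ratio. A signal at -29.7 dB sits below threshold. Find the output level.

Undershoot = (-18.7) − (-29.7) = 11 dB.
At 1:1.5, that expands to 16.5 dB under threshold.
Output = -18.7 − 16.5 = -35.2 dB.

-35.2 dB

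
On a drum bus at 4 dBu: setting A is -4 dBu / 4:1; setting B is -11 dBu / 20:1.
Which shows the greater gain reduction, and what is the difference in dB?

B, by 8.25 dB

A: GR = 8 − 8/4 = 6 dB.
B: GR = 15 − 15/20 = 14.25 dB.
B applies 8.25 dB more gain reduction.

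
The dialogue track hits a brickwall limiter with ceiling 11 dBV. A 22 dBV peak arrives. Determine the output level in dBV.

At ∞:1, everything above 11 dBV is held at the ceiling.

11 dBV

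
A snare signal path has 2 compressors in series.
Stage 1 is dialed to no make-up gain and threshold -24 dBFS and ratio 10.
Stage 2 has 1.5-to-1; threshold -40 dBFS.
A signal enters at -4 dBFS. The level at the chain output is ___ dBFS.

Stage 1: overshoot 20 dB → 20/10 = 2 dB → -22 dBFS.
Stage 2: -22 dBFS is 18 dB over -40 dBFS; at 1.5:1 that becomes 12 dB over, giving -28 dBFS.

-28 dBFS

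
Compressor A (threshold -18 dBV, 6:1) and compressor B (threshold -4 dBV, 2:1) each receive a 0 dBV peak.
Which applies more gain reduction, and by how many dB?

A, by 13 dB

A: 18 dB over, compressed to 3 dB over, so 15 dB of GR.
B: 4 dB over, compressed to 2 dB over, so 2 dB of GR.
A applies 13 dB more gain reduction.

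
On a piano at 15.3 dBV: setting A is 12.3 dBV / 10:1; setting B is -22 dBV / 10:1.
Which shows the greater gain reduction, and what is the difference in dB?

B, by 30.87 dB

A: overshoot 3 dB → output overshoot 0.3 dB → GR 2.7 dB.
B: overshoot 37.3 dB → output overshoot 3.73 dB → GR 33.57 dB.
B reduces 30.87 dB more.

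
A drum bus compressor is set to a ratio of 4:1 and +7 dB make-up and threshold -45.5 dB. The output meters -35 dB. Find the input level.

Stripping the +7 dB make-up gives -42 dB at the gain stage.
The compressed level sits -42 − (-45.5) = 3.5 dB over threshold.
Before 4:1 compression the overshoot was 3.5 × 4 = 14 dB, so input = -45.5 + 14 = -31.5 dB.

-31.5 dB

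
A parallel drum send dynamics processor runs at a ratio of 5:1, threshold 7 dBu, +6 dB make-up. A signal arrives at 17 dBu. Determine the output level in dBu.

Overshoot: 17 − 7 = 10 dB.
5:1 compression reduces that to 10/5 = 2 dB over.
Output = 7 + 2 = 9 dBu; make-up adds 6 dB, giving 15 dBu.

15 dBu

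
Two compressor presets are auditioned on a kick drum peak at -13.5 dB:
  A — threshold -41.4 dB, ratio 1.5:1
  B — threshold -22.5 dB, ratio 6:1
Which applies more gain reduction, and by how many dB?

A: overshoot 27.9 dB → output overshoot 18.6 dB → GR 9.3 dB.
B: overshoot 9 dB → output overshoot 1.5 dB → GR 7.5 dB.
A reduces 1.8 dB more.

A, by 1.8 dB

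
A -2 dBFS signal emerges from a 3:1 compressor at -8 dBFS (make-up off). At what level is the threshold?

-11 dBFS

Let T be the threshold. Output overshoot = (input overshoot)/R, so -8 − T = (-2 − T)/3.
3·(-8 − T) = -2 − T → 2·T = -24 − (-2) = -22.
T = -22/2 = -11 dBFS.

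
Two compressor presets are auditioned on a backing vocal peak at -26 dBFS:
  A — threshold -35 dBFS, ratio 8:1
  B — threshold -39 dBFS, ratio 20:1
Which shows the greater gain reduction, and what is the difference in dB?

B, by 4.475 dB

A: 9 dB over, compressed to 1.125 dB over, so 7.875 dB of GR.
B: 13 dB over, compressed to 0.65 dB over, so 12.35 dB of GR.
Difference: 4.475 dB in favour of B.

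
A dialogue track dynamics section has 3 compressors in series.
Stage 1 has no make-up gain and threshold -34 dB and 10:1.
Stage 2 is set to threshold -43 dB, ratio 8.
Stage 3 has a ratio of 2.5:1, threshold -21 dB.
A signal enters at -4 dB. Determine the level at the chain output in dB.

Stage 1: overshoot 30 dB → 30/10 = 3 dB → -31 dB.
Stage 2: overshoot 12 dB → 12/8 = 1.5 dB → -41.5 dB.
Stage 3: -41.5 dB is at or below the -21 dB threshold — no compression; output -41.5 dB.

-41.5 dB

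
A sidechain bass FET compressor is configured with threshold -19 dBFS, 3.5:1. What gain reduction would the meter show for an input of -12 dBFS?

5 dB

The signal is 7 dB above threshold.
A 3.5:1 ratio leaves 2 dB of that excess.
So the signal is attenuated by 7 − 2 = 5 dB.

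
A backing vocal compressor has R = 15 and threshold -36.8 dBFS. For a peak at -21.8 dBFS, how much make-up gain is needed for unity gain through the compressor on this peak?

14 dB

The peak compresses to -36.8 + 15/15 = -35.8 dBFS.
To reach -21.8 dBFS requires -21.8 − (-35.8) = 14 dB of make-up.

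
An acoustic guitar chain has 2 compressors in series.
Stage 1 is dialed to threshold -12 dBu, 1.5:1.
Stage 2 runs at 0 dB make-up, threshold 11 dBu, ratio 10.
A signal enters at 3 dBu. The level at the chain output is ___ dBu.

Stage 1: 3 dBu is 15 dB over -12 dBu; at 1.5:1 that becomes 10 dB over, giving -2 dBu.
Stage 2: below threshold (-2 ≤ 11); passes unchanged; output -2 dBu.

-2 dBu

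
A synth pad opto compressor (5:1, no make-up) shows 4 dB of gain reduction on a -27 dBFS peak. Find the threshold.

-32 dBFS

Gain reduction = -27 − (-31) = 4 dB; output overshoot = GR / (R − 1) = 4 / 4 = 1 dB.
Threshold = output − output overshoot = -31 − 1 = -32 dBFS.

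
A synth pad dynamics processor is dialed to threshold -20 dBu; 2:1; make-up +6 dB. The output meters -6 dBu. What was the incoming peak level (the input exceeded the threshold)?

Remove make-up: -6 − 6 = -12 dBu.
Post-compression overshoot = -12 − (-20) = 8 dB.
Before 2:1 compression the overshoot was 8 × 2 = 16 dB, so input = -20 + 16 = -4 dBu.

-4 dBu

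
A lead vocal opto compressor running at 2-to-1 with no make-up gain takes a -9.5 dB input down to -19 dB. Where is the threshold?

-28.5 dB

Input is 19 dB above T (since output overshoot × R = input overshoot: (-19 − T)·2 = -9.5 − T gives T = -28.5 dB).
Check: -28.5 + (-9.5 − (-28.5))/2 = -28.5 + 9.5 = -19 dB. ✓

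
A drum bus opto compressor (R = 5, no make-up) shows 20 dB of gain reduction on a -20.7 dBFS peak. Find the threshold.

-45.7 dBFS

Input is 25 dB above T (since output overshoot × R = input overshoot: (-40.7 − T)·5 = -20.7 − T gives T = -45.7 dBFS).
Check: -45.7 + (-20.7 − (-45.7))/5 = -45.7 + 5 = -40.7 dBFS. ✓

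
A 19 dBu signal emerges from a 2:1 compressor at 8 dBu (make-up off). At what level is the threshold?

Let T be the threshold. Output overshoot = (input overshoot)/R, so 8 − T = (19 − T)/2.
2·(8 − T) = 19 − T → 1·T = 16 − 19 = -3.
T = -3/1 = -3 dBu.

-3 dBu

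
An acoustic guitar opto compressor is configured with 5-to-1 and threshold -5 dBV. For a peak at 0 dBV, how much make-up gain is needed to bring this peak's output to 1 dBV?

5 dB

Overshoot 5 dB → 5/5 = 1 dB after compression, so the compressed level is -5 + 1 = -4 dBV.
Make-up = target − compressed = 1 − (-4) = 5 dB.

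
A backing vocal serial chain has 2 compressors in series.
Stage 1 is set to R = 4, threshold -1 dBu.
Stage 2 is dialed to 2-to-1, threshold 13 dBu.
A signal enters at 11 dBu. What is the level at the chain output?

Stage 1: 12 dB above -1 dBu, reduced 4:1 to 3 dB above → 2 dBu.
Stage 2: 2 dBu ≤ 13 dBu, so stage 2 doesn't engage; output 2 dBu.

2 dBu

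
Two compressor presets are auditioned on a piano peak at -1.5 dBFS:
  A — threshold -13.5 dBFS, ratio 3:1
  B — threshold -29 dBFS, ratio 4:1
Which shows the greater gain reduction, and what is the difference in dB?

B, by 12.625 dB

A: 12 dB over, compressed to 4 dB over, so 8 dB of GR.
B: 27.5 dB over, compressed to 6.875 dB over, so 20.625 dB of GR.
Difference: 12.625 dB in favour of B.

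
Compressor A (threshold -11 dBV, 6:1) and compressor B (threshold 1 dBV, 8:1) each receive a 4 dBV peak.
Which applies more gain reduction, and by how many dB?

A: GR = 15 − 15/6 = 12.5 dB.
B: GR = 3 − 3/8 = 2.625 dB.
A applies 9.875 dB more gain reduction.

A, by 9.875 dB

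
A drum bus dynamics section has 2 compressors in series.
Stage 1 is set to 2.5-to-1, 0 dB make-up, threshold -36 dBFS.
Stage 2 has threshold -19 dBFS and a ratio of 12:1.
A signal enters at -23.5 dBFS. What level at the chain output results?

Stage 1: overshoot 12.5 dB → 12.5/2.5 = 5 dB → -31 dBFS.
Stage 2: -31 dBFS is at or below the -19 dBFS threshold — no compression; output -31 dBFS.

-31 dBFS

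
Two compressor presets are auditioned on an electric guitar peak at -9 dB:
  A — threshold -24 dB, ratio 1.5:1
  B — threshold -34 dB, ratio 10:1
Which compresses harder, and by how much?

B, by 17.5 dB

A: 15 dB over, compressed to 10 dB over, so 5 dB of GR.
B: 25 dB over, compressed to 2.5 dB over, so 22.5 dB of GR.
B applies 17.5 dB more gain reduction.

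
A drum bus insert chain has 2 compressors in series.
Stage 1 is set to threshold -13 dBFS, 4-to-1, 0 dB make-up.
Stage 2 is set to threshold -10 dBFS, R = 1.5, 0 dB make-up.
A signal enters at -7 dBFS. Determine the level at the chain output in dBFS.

-11.5 dBFS

Stage 1: -7 dBFS is 6 dB over -13 dBFS; at 4:1 that becomes 1.5 dB over, giving -11.5 dBFS.
Stage 2: below threshold (-11.5 ≤ -10); passes unchanged; output -11.5 dBFS.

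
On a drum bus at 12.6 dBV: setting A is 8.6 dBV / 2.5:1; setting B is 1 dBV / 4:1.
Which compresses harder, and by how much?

B, by 6.3 dB

A: overshoot 4 dB → output overshoot 1.6 dB → GR 2.4 dB.
B: overshoot 11.6 dB → output overshoot 2.9 dB → GR 8.7 dB.
B applies 6.3 dB more gain reduction.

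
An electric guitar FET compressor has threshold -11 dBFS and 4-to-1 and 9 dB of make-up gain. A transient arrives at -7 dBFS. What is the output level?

The input is 4 dB above the -11 dBFS threshold.
At 4:1 the overshoot is divided by 4, leaving 1 dB above threshold.
So the level is -11 + 1 = -10 dBFS; make-up adds 9 dB, giving -1 dBFS.

-1 dBFS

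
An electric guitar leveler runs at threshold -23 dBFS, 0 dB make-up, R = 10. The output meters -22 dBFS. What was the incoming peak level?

The compressed level sits -22 − (-23) = 1 dB over threshold.
Undo the ratio: input overshoot = 1 × 10 = 10 dB, giving input = -13 dBFS.

-13 dBFS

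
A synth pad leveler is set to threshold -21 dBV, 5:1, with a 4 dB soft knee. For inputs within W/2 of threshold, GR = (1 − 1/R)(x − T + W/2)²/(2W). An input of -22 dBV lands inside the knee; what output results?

-22.1 dBV

x − T + W/2 = -22 − (-21) + 2 = 1.
GR = (1 − 1/5) × 1² / 8 = 0.8 × 1 / 8 = 0.1 dB.
Output = -22 − 0.1 = -22.1 dBV.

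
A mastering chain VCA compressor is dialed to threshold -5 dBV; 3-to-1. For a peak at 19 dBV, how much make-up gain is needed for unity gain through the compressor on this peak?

The peak compresses to -5 + 24/3 = 3 dBV.
To reach 19 dBV requires 19 − 3 = 16 dB of make-up.

16 dB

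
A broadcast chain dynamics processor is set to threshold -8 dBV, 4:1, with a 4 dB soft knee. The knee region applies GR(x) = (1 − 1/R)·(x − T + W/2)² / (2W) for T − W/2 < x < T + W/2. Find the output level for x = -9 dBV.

x − T + W/2 = -9 − (-8) + 2 = 1.
GR = (1 − 1/4) × 1² / 8 = 0.75 × 1 / 8 = 0.09375 dB.
Output = -9 − 0.09375 = -9.09375 dBV.

-9.09375 dBV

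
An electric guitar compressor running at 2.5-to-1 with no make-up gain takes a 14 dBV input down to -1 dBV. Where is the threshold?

-11 dBV

Gain reduction = 14 − (-1) = 15 dB; output overshoot = GR / (R − 1) = 15 / 1.5 = 10 dB.
Threshold = output − output overshoot = -1 − 10 = -11 dBV.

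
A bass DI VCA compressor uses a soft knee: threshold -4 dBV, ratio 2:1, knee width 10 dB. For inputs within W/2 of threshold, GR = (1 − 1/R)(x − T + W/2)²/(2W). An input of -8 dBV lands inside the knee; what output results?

x − T + W/2 = -8 − (-4) + 5 = 1.
GR = (1 − 1/2) × 1² / 20 = 0.5 × 1 / 20 = 0.025 dB.
Output = -8 − 0.025 = -8.025 dBV.

-8.025 dBV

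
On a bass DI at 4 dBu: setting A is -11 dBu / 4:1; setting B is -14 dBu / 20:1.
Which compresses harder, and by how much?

B, by 5.85 dB

A: 15 dB over, compressed to 3.75 dB over, so 11.25 dB of GR.
B: 18 dB over, compressed to 0.9 dB over, so 17.1 dB of GR.
B reduces 5.85 dB more.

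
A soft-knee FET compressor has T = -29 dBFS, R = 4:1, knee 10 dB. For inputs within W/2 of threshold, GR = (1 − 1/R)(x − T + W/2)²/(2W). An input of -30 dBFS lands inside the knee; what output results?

-30.6 dBFS

x − T + W/2 = -30 − (-29) + 5 = 4.
GR = (1 − 1/4) × 4² / 20 = 0.75 × 16 / 20 = 0.6 dB.
Output = -30 − 0.6 = -30.6 dBFS.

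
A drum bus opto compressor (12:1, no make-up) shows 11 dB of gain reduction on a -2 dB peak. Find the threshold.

Input is 12 dB above T (since output overshoot × R = input overshoot: (-13 − T)·12 = -2 − T gives T = -14 dB).
Check: -14 + (-2 − (-14))/12 = -14 + 1 = -13 dB. ✓

-14 dB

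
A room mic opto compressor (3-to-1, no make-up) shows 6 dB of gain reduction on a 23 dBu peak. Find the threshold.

Gain reduction = 23 − 17 = 6 dB; output overshoot = GR / (R − 1) = 6 / 2 = 3 dB.
Threshold = output − output overshoot = 17 − 3 = 14 dBu.

14 dBu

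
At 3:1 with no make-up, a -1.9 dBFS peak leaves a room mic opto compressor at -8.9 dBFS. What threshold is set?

-12.4 dBFS

Let T be the threshold. Output overshoot = (input overshoot)/R, so -8.9 − T = (-1.9 − T)/3.
3·(-8.9 − T) = -1.9 − T → 2·T = -26.7 − (-1.9) = -24.8.
T = -24.8/2 = -12.4 dBFS.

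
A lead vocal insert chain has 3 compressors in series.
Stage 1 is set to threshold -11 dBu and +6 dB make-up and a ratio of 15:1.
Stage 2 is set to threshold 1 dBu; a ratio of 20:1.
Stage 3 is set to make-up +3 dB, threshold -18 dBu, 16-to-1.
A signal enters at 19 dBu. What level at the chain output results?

-14.0625 dBu

Stage 1: overshoot 30 dB → 30/15 = 2 dB → -9 dBu; +6 dB make-up → -3 dBu.
Stage 2: -3 dBu is at or below the 1 dBu threshold — no compression; output -3 dBu.
Stage 3: overshoot 15 dB → 15/16 = 0.9375 dB → -17.0625 dBu; +3 dB make-up → -14.0625 dBu.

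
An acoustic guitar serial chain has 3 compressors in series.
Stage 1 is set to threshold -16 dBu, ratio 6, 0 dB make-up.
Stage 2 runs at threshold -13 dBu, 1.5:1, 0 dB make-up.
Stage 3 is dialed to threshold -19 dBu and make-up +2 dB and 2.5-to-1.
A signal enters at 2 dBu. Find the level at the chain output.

-14.6 dBu

Stage 1: overshoot 18 dB → 18/6 = 3 dB → -13 dBu.
Stage 2: -13 dBu ≤ -13 dBu, so stage 2 doesn't engage; output -13 dBu.
Stage 3: 6 dB above -19 dBu, reduced 2.5:1 to 2.4 dB above → -16.6 dBu; +2 dB make-up → -14.6 dBu.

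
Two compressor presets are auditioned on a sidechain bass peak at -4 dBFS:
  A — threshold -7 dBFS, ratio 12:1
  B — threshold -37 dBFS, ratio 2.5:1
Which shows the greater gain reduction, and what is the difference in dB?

B, by 17.05 dB

A: overshoot 3 dB → output overshoot 0.25 dB → GR 2.75 dB.
B: overshoot 33 dB → output overshoot 13.2 dB → GR 19.8 dB.
B reduces 17.05 dB more.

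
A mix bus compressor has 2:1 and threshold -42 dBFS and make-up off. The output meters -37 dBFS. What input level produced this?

That's 5 dB above the -42 dBFS threshold.
Undo the ratio: input overshoot = 5 × 2 = 10 dB, giving input = -32 dBFS.

-32 dBFS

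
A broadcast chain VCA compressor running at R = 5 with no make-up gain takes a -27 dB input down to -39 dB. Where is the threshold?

Input is 15 dB above T (since output overshoot × R = input overshoot: (-39 − T)·5 = -27 − T gives T = -42 dB).
Check: -42 + (-27 − (-42))/5 = -42 + 3 = -39 dB. ✓

-42 dB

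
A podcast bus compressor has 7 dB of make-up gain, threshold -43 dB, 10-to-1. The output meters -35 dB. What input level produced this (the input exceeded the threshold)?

Before make-up, the level was -35 − 7 = -42 dB.
That's 1 dB above the -43 dB threshold.
Input overshoot = R × output overshoot = 10 dB → input = -43 + 10 = -33 dB.

-33 dB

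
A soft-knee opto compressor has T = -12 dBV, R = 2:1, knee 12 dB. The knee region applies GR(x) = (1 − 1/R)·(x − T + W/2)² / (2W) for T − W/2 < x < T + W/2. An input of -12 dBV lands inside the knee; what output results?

-12.75 dBV

x − T + W/2 = -12 − (-12) + 6 = 6.
GR = (1 − 1/2) × 6² / 24 = 0.5 × 36 / 24 = 0.75 dB.
Output = -12 − 0.75 = -12.75 dBV.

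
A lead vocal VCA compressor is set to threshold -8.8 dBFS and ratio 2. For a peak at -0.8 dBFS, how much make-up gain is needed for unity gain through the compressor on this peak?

The peak compresses to -8.8 + 8/2 = -4.8 dBFS.
To reach -0.8 dBFS requires -0.8 − (-4.8) = 4 dB of make-up.

4 dB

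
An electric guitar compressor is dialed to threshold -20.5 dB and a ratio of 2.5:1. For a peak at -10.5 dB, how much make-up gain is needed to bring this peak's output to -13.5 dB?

The peak compresses to -20.5 + 10/2.5 = -16.5 dB.
To reach -13.5 dB requires -13.5 − (-16.5) = 3 dB of make-up.

3 dB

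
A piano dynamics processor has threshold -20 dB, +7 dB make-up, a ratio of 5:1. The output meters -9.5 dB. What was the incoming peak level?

-2.5 dB

Before make-up, the level was -9.5 − 7 = -16.5 dB.
The compressed level sits -16.5 − (-20) = 3.5 dB over threshold.
Before 5:1 compression the overshoot was 3.5 × 5 = 17.5 dB, so input = -20 + 17.5 = -2.5 dB.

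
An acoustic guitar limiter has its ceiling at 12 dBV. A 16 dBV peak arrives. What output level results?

The limiter clamps the peak to its 12 dBV ceiling.

12 dBV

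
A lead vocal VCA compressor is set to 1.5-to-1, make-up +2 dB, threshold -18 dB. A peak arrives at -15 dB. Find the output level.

Overshoot: -15 − (-18) = 3 dB.
The 3 dB excess becomes 2 dB after 1.5:1 reduction.
That puts the output at -16 dB; make-up adds 2 dB, giving -14 dB.

-14 dB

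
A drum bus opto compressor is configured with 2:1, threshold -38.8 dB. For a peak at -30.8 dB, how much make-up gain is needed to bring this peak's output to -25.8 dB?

The peak compresses to -38.8 + 8/2 = -34.8 dB.
To reach -25.8 dB requires -25.8 − (-34.8) = 9 dB of make-up.

9 dB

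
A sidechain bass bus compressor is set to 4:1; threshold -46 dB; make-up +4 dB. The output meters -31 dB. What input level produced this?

Remove make-up: -31 − 4 = -35 dB.
The compressed level sits -35 − (-46) = 11 dB over threshold.
Before 4:1 compression the overshoot was 11 × 4 = 44 dB, so input = -46 + 44 = -2 dB.

-2 dB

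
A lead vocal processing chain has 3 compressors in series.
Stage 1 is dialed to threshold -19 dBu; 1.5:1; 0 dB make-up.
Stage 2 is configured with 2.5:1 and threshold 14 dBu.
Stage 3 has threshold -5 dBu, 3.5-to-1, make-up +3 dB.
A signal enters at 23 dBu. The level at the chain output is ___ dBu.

Stage 1: overshoot 42 dB → 42/1.5 = 28 dB → 9 dBu.
Stage 2: below threshold (9 ≤ 14); passes unchanged; output 9 dBu.
Stage 3: 9 dBu is 14 dB over -5 dBu; at 3.5:1 that becomes 4 dB over, giving -1 dBu; +3 dB make-up → 2 dBu.

2 dBu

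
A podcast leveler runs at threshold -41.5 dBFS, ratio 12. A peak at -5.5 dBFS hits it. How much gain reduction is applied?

Overshoot = -5.5 − (-41.5) = 36 dB.
A 12:1 ratio leaves 3 dB of that excess.
GR = overshoot in − overshoot out = 36 − 3 = 33 dB.

33 dB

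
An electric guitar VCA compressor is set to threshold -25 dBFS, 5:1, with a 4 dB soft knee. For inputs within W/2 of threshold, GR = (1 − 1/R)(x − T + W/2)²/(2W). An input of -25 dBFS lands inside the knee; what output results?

-25.4 dBFS

x − T + W/2 = -25 − (-25) + 2 = 2.
GR = (1 − 1/5) × 2² / 8 = 0.8 × 4 / 8 = 0.4 dB.
Output = -25 − 0.4 = -25.4 dBFS.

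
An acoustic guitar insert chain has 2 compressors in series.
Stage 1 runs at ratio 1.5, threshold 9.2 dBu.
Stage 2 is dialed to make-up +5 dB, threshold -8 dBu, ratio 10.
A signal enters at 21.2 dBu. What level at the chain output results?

Stage 1: 12 dB above 9.2 dBu, reduced 1.5:1 to 8 dB above → 17.2 dBu.
Stage 2: 17.2 dBu is 25.2 dB over -8 dBu; at 10:1 that becomes 2.52 dB over, giving -5.48 dBu; +5 dB make-up → -0.48 dBu.

-0.48 dBu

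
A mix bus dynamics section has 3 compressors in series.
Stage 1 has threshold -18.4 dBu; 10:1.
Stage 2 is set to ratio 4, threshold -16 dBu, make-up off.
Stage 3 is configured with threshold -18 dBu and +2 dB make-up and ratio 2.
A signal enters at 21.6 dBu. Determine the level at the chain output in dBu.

Stage 1: 40 dB above -18.4 dBu, reduced 10:1 to 4 dB above → -14.4 dBu.
Stage 2: -14.4 dBu is 1.6 dB over -16 dBu; at 4:1 that becomes 0.4 dB over, giving -15.6 dBu.
Stage 3: overshoot 2.4 dB → 2.4/2 = 1.2 dB → -16.8 dBu; +2 dB make-up → -14.8 dBu.

-14.8 dBu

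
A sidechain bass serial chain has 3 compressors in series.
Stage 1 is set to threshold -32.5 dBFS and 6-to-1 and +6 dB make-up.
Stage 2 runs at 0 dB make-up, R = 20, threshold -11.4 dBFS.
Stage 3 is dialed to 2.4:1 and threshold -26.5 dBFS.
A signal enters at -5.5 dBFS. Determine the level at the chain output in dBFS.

-24.625 dBFS

Stage 1: 27 dB above -32.5 dBFS, reduced 6:1 to 4.5 dB above → -28 dBFS; +6 dB make-up → -22 dBFS.
Stage 2: -22 dBFS ≤ -11.4 dBFS, so stage 2 doesn't engage; output -22 dBFS.
Stage 3: -22 dBFS is 4.5 dB over -26.5 dBFS; at 2.4:1 that becomes 1.875 dB over, giving -24.625 dBFS.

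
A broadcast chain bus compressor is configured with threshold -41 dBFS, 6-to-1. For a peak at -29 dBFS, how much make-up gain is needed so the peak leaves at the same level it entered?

10 dB

Without make-up, output = threshold + overshoot/6 = -41 + 2 = -39 dBFS.
Gap to target: 10 dB.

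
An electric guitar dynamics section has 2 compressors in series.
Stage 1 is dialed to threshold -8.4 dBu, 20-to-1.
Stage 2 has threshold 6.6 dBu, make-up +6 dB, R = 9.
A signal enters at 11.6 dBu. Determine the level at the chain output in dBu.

-1.4 dBu

Stage 1: overshoot 20 dB → 20/20 = 1 dB → -7.4 dBu.
Stage 2: below threshold (-7.4 ≤ 6.6); passes unchanged; make-up brings it to -1.4 dBu.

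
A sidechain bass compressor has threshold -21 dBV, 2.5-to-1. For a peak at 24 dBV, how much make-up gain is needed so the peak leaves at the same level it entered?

Overshoot 45 dB → 45/2.5 = 18 dB after compression, so the compressed level is -21 + 18 = -3 dBV.
Make-up = target − compressed = 24 − (-3) = 27 dB.

27 dB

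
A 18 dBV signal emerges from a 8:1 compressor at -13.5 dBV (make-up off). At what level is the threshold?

-18 dBV

Let T be the threshold. Output overshoot = (input overshoot)/R, so -13.5 − T = (18 − T)/8.
8·(-13.5 − T) = 18 − T → 7·T = -108 − 18 = -126.
T = -126/7 = -18 dBV.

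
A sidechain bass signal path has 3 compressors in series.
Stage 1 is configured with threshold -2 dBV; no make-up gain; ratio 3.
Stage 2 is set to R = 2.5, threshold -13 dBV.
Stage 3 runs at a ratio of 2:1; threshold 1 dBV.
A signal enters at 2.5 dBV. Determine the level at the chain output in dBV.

Stage 1: 4.5 dB above -2 dBV, reduced 3:1 to 1.5 dB above → -0.5 dBV.
Stage 2: overshoot 12.5 dB → 12.5/2.5 = 5 dB → -8 dBV.
Stage 3: -8 dBV is at or below the 1 dBV threshold — no compression; output -8 dBV.

-8 dBV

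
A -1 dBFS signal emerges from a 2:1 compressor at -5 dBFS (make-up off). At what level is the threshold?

Gain reduction = -1 − (-5) = 4 dB; output overshoot = GR / (R − 1) = 4 / 1 = 4 dB.
Threshold = output − output overshoot = -5 − 4 = -9 dBFS.

-9 dBFS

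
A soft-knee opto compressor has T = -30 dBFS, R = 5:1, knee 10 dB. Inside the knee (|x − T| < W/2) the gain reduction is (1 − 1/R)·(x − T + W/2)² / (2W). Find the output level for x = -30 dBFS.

-31 dBFS

x − T + W/2 = -30 − (-30) + 5 = 5.
GR = (1 − 1/5) × 5² / 20 = 0.8 × 25 / 20 = 1 dB.
Output = -30 − 1 = -31 dBFS.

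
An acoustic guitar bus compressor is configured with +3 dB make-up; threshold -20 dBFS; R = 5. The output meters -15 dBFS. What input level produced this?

-10 dBFS

Before make-up, the level was -15 − 3 = -18 dBFS.
The compressed level sits -18 − (-20) = 2 dB over threshold.
Input overshoot = R × output overshoot = 10 dB → input = -20 + 10 = -10 dBFS.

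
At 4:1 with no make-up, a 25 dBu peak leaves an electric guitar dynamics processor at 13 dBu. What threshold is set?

9 dBu

Input is 16 dB above T (since output overshoot × R = input overshoot: (13 − T)·4 = 25 − T gives T = 9 dBu).
Check: 9 + (25 − 9)/4 = 9 + 4 = 13 dBu. ✓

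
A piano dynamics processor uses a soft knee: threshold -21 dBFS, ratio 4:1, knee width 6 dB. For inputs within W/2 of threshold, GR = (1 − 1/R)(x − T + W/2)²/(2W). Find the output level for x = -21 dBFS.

-21.5625 dBFS

x − T + W/2 = -21 − (-21) + 3 = 3.
GR = (1 − 1/4) × 3² / 12 = 0.75 × 9 / 12 = 0.5625 dB.
Output = -21 − 0.5625 = -21.5625 dBFS.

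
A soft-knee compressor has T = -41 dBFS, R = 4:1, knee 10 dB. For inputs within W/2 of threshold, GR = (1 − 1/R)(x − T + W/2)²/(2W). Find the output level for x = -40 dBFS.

-41.35 dBFS

x − T + W/2 = -40 − (-41) + 5 = 6.
GR = (1 − 1/4) × 6² / 20 = 0.75 × 36 / 20 = 1.35 dB.
Output = -40 − 1.35 = -41.35 dBFS.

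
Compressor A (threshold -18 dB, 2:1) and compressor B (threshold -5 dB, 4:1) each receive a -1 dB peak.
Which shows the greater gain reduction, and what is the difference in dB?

A: GR = 17 − 17/2 = 8.5 dB.
B: GR = 4 − 4/4 = 3 dB.
Difference: 5.5 dB in favour of A.

A, by 5.5 dB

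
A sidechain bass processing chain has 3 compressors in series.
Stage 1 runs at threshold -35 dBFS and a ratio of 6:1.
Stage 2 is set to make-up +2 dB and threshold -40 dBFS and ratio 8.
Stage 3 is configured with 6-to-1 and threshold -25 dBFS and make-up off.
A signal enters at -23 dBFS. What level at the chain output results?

Stage 1: 12 dB above -35 dBFS, reduced 6:1 to 2 dB above → -33 dBFS.
Stage 2: 7 dB above -40 dBFS, reduced 8:1 to 0.875 dB above → -39.125 dBFS; +2 dB make-up → -37.125 dBFS.
Stage 3: -37.125 dBFS ≤ -25 dBFS, so stage 3 doesn't engage; output -37.125 dBFS.

-37.125 dBFS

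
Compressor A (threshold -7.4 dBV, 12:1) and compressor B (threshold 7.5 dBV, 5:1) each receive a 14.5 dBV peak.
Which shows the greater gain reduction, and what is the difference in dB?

A: 21.9 dB over, compressed to 1.825 dB over, so 20.075 dB of GR.
B: 7 dB over, compressed to 1.4 dB over, so 5.6 dB of GR.
A reduces 14.475 dB more.

A, by 14.475 dB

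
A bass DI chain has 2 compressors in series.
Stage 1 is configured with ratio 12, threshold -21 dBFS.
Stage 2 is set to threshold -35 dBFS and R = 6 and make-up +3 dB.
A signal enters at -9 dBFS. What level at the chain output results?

-29.5 dBFS

Stage 1: overshoot 12 dB → 12/12 = 1 dB → -20 dBFS.
Stage 2: -20 dBFS is 15 dB over -35 dBFS; at 6:1 that becomes 2.5 dB over, giving -32.5 dBFS; +3 dB make-up → -29.5 dBFS.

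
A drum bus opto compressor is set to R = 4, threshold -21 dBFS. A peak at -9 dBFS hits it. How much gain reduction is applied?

9 dB

-9 dBFS exceeds the threshold by 12 dB.
After 4:1 compression the overshoot becomes 12/4 = 3 dB.
Gain reduction = 12 − 3 = 9 dB.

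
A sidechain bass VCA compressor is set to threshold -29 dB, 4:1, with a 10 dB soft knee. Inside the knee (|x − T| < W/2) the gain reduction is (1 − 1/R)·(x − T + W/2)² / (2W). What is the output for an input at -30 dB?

x − T + W/2 = -30 − (-29) + 5 = 4.
GR = (1 − 1/4) × 4² / 20 = 0.75 × 16 / 20 = 0.6 dB.
Output = -30 − 0.6 = -30.6 dB.

-30.6 dB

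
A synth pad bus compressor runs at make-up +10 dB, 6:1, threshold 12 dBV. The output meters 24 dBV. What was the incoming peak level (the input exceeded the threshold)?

24 dBV

Remove make-up: 24 − 10 = 14 dBV.
Post-compression overshoot = 14 − 12 = 2 dB.
Before 6:1 compression the overshoot was 2 × 6 = 12 dB, so input = 12 + 12 = 24 dBV.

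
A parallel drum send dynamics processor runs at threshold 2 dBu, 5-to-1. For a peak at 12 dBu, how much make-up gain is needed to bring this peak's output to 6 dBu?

Without make-up, output = threshold + overshoot/5 = 2 + 2 = 4 dBu.
Gap to target: 2 dB.

2 dB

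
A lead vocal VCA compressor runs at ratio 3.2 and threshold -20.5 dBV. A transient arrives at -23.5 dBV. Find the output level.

-23.5 dBV is 3 dB below the -20.5 dBV threshold, so no gain reduction is applied.
Output = input = -23.5 dBV.

-23.5 dBV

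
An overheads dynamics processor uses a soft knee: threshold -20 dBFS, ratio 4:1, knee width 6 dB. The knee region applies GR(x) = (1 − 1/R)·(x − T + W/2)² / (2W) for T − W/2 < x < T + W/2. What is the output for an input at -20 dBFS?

x − T + W/2 = -20 − (-20) + 3 = 3.
GR = (1 − 1/4) × 3² / 12 = 0.75 × 9 / 12 = 0.5625 dB.
Output = -20 − 0.5625 = -20.5625 dBFS.

-20.5625 dBFS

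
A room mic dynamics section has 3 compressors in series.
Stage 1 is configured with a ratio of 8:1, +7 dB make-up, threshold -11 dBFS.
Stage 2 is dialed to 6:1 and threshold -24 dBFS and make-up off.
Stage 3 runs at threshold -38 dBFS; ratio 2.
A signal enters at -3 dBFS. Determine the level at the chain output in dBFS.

-29.25 dBFS

Stage 1: -3 dBFS is 8 dB over -11 dBFS; at 8:1 that becomes 1 dB over, giving -10 dBFS; +7 dB make-up → -3 dBFS.
Stage 2: overshoot 21 dB → 21/6 = 3.5 dB → -20.5 dBFS.
Stage 3: 17.5 dB above -38 dBFS, reduced 2:1 to 8.75 dB above → -29.25 dBFS.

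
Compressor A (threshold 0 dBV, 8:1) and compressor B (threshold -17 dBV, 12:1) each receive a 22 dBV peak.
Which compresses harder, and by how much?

B, by 16.5 dB

A: 22 dB over, compressed to 2.75 dB over, so 19.25 dB of GR.
B: 39 dB over, compressed to 3.25 dB over, so 35.75 dB of GR.
B applies 16.5 dB more gain reduction.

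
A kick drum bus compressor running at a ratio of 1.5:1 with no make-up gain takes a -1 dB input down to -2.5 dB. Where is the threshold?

Gain reduction = -1 − (-2.5) = 1.5 dB; output overshoot = GR / (R − 1) = 1.5 / 0.5 = 3 dB.
Threshold = output − output overshoot = -2.5 − 3 = -5.5 dB.

-5.5 dB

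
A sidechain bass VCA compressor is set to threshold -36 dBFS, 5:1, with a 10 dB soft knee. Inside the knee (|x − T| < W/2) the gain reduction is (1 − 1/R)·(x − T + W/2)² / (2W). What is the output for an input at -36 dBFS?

-37 dBFS

x − T + W/2 = -36 − (-36) + 5 = 5.
GR = (1 − 1/5) × 5² / 20 = 0.8 × 25 / 20 = 1 dB.
Output = -36 − 1 = -37 dBFS.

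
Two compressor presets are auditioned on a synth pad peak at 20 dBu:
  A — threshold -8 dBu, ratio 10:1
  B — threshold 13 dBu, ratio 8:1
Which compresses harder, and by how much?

A, by 19.075 dB

A: overshoot 28 dB → output overshoot 2.8 dB → GR 25.2 dB.
B: overshoot 7 dB → output overshoot 0.875 dB → GR 6.125 dB.
A reduces 19.075 dB more.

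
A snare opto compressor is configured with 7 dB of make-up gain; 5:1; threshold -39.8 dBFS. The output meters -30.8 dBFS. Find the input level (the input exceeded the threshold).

Before make-up, the level was -30.8 − 7 = -37.8 dBFS.
That's 2 dB above the -39.8 dBFS threshold.
Input overshoot = R × output overshoot = 10 dB → input = -39.8 + 10 = -29.8 dBFS.

-29.8 dBFS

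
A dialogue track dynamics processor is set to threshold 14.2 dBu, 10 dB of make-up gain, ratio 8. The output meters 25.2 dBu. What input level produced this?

Remove make-up: 25.2 − 10 = 15.2 dBu.
That's 1 dB above the 14.2 dBu threshold.
Input overshoot = R × output overshoot = 8 dB → input = 14.2 + 8 = 22.2 dBu.

22.2 dBu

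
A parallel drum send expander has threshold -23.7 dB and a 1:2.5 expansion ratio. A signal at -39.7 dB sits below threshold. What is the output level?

Below threshold, a 1:2.5 expander applies gain = (2.5−1)×(T − x) of attenuation.
(2.5−1) × 16 = 24 dB, so output = -39.7 − 24 = -63.7 dB.

-63.7 dB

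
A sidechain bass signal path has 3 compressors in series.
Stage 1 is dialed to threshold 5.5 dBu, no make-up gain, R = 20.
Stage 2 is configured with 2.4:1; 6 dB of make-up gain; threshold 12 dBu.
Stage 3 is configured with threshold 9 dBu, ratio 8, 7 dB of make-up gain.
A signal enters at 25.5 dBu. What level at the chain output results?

Stage 1: 20 dB above 5.5 dBu, reduced 20:1 to 1 dB above → 6.5 dBu.
Stage 2: 6.5 dBu is at or below the 12 dBu threshold — no compression; make-up brings it to 12.5 dBu.
Stage 3: overshoot 3.5 dB → 3.5/8 = 0.4375 dB → 9.4375 dBu; +7 dB make-up → 16.4375 dBu.

16.4375 dBu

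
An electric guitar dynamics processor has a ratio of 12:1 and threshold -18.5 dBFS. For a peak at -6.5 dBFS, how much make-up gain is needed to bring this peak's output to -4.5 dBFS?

13 dB

Without make-up, output = threshold + overshoot/12 = -18.5 + 1 = -17.5 dBFS.
Gap to target: 13 dB.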